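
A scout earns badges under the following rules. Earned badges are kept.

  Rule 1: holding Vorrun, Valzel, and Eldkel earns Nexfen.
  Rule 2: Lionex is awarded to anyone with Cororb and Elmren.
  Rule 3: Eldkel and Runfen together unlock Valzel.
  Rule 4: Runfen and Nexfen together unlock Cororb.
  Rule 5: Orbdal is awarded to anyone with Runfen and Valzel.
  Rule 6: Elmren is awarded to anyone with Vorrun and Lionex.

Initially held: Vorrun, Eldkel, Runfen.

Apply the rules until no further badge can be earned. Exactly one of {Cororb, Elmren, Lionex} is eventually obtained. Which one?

With Eldkel and Runfen, Valzel is earned (Rule 3).
With Vorrun, Valzel, and Eldkel, Nexfen is earned (Rule 1).
With Runfen and Nexfen, Cororb is earned (Rule 4).
Lionex would need Cororb and Elmren (Rule 2), but Elmren is never earned. Elmren would need Vorrun and Lionex (Rule 6), but Lionex is never earned.

Cororb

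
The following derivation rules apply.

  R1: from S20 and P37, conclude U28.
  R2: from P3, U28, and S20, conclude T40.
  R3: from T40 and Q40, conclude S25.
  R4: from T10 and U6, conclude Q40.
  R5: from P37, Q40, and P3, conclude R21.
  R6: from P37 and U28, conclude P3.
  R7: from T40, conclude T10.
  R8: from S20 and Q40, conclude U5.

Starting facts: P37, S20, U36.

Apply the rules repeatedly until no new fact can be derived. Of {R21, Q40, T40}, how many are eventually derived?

1

S20 and P37 hold, so U28 follows (R1).
P37 and U28 hold, so P3 follows (R6).
P3, U28, and S20 hold, so T40 follows (R2).
R21 would need P37, Q40, and P3 (R5), but Q40 is never established.
Q40 would need T10 and U6 (R4), but U6 is never established.
T40: reached.
Reached: T40 — 1 of the 3.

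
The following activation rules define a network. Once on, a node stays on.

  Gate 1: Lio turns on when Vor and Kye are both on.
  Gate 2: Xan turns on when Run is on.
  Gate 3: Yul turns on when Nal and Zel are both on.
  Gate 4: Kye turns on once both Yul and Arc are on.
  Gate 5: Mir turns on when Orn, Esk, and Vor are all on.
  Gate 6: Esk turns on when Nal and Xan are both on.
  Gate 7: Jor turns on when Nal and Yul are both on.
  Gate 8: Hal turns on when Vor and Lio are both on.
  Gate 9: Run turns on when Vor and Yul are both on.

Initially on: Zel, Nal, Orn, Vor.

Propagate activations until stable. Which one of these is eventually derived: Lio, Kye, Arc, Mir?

Mir

Gate 3: Nal and Zel on → Yul on.
Gate 9: Vor and Yul on → Run on.
Run is on, so Xan turns on (Gate 2).
Gate 6: Nal and Xan on → Esk on.
Orn, Esk, and Vor are on, so Mir turns on (Gate 5).
Kye would need Yul and Arc (Gate 4), but Arc never turns on. Lio would need Vor and Kye (Gate 1), but Kye never turns on. No rule produces Arc, and it is not given.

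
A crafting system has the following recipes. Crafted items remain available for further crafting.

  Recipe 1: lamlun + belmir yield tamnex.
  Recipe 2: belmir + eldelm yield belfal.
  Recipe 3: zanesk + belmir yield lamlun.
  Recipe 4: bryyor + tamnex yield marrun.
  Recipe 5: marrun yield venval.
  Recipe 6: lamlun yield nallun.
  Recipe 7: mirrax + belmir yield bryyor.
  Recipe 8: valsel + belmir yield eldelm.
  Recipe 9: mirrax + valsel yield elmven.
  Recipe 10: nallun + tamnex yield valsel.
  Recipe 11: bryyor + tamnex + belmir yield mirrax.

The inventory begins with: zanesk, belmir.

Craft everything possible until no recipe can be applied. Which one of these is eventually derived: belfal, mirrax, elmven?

zanesk + belmir → lamlun (Recipe 3).
Using Recipe 6, lamlun makes nallun.
lamlun + belmir → tamnex (Recipe 1).
Using Recipe 10, nallun and tamnex make valsel.
valsel + belmir → eldelm (Recipe 8).
Using Recipe 2, belmir and eldelm make belfal.
elmven would need mirrax and valsel (Recipe 9), but mirrax is never obtained. mirrax would need bryyor, tamnex, and belmir (Recipe 11), but bryyor is never obtained.

belfal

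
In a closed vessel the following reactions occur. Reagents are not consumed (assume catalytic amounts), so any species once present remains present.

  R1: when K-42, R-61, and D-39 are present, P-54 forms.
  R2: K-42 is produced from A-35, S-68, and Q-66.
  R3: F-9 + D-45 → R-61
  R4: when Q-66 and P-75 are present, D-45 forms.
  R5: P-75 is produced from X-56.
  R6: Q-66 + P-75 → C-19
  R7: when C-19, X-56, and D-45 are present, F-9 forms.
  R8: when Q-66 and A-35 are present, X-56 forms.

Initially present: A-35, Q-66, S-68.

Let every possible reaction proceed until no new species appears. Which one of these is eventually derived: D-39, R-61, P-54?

R-61

Q-66 and A-35 present → X-56 forms (R8).
X-56 present → P-75 forms (R5).
Q-66 and P-75 present → D-45 forms (R4).
Q-66 and P-75 present → C-19 forms (R6).
C-19, X-56, and D-45 present → F-9 forms (R7).
F-9 and D-45 present → R-61 forms (R3).
P-54 would need K-42, R-61, and D-39 (R1), but D-39 never forms. No rule produces D-39, and it is not given.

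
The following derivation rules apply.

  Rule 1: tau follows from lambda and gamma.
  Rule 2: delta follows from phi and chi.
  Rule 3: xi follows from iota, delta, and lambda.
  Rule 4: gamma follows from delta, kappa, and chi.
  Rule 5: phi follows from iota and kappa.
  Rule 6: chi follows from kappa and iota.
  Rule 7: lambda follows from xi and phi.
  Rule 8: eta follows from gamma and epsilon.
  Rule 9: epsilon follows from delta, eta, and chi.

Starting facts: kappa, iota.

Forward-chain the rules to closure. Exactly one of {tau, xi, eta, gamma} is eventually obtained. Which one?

gamma

kappa and iota hold, so chi follows (Rule 6).
iota and kappa hold, so phi follows (Rule 5).
phi and chi hold, so delta follows (Rule 2).
delta, kappa, and chi hold, so gamma follows (Rule 4).
eta would need gamma and epsilon (Rule 8), but epsilon is never established. xi would need iota, delta, and lambda (Rule 3), but lambda is never established. tau would need lambda and gamma (Rule 1), but lambda is never established.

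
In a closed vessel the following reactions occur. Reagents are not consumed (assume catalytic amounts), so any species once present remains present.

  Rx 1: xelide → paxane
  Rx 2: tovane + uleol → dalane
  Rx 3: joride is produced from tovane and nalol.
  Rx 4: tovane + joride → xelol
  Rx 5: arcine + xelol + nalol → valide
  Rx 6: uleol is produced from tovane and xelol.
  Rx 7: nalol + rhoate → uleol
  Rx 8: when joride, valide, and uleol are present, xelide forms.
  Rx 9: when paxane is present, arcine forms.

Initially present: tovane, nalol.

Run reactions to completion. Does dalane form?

Yes

tovane and nalol present → joride forms (Rx 3).
tovane and joride present → xelol forms (Rx 4).
tovane and xelol present → uleol forms (Rx 6).
tovane and uleol present → dalane forms (Rx 2).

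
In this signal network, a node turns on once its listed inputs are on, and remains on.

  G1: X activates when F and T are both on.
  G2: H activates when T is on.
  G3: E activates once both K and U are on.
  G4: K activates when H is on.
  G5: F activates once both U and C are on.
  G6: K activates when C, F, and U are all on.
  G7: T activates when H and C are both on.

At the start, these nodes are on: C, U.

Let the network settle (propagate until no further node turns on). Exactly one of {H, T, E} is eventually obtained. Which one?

E

G5: U and C on → F on.
C, F, and U are on, so K activates (G6).
K and U are on, so E activates (G3).
T would need H and C (G7), but H never turns on. H would need T (G2), but T never turns on.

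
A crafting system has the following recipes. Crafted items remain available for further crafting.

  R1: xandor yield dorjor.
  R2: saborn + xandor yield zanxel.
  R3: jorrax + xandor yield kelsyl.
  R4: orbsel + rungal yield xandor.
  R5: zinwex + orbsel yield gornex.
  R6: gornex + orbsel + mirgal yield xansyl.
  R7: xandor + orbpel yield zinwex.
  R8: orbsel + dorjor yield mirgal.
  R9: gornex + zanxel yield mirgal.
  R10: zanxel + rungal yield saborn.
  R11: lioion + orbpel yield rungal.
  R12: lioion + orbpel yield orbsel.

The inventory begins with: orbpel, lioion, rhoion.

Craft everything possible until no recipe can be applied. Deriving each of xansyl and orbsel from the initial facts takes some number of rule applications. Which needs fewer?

orbsel

orbsel: Using R12, lioion and orbpel make orbsel. [1 rule application]
xansyl: Using R12, lioion and orbpel make orbsel. Using R11, lioion and orbpel make rungal. Using R4, orbsel and rungal make xandor. xandor → dorjor (R1). xandor + orbpel → zinwex (R7). orbsel + dorjor → mirgal (R8). Using R5, zinwex and orbsel make gornex. Using R6, gornex, orbsel, and mirgal make xansyl. [8 rule applications]
orbsel needs fewer.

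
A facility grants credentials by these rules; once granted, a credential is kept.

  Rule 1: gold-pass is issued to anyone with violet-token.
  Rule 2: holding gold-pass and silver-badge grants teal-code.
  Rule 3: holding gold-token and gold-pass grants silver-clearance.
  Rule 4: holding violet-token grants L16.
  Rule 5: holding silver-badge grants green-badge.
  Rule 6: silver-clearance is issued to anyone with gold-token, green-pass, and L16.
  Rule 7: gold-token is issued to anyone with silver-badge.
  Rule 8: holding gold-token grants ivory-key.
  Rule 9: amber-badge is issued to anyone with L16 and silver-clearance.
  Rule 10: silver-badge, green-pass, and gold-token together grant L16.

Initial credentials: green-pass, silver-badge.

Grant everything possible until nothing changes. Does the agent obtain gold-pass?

gold-pass would need violet-token (Rule 1), but violet-token is never granted.

No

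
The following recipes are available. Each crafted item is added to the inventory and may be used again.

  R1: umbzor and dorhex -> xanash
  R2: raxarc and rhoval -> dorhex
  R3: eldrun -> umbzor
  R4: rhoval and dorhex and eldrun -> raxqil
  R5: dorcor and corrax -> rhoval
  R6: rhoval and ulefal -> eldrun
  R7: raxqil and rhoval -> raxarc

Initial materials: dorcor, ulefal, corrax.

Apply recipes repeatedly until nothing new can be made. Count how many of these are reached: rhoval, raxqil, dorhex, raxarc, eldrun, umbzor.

dorcor and corrax -> rhoval (R5).
Using R6, rhoval and ulefal make eldrun.
eldrun -> umbzor (R3).
rhoval: reached.
raxqil would need rhoval, dorhex, and eldrun (R4), but dorhex is never obtained.
dorhex would need raxarc and rhoval (R2), but raxarc is never obtained.
raxarc would need raxqil and rhoval (R7), but raxqil is never obtained.
eldrun: reached.
umbzor: reached.
Reached: rhoval, eldrun, and umbzor — 3 of the 6.

3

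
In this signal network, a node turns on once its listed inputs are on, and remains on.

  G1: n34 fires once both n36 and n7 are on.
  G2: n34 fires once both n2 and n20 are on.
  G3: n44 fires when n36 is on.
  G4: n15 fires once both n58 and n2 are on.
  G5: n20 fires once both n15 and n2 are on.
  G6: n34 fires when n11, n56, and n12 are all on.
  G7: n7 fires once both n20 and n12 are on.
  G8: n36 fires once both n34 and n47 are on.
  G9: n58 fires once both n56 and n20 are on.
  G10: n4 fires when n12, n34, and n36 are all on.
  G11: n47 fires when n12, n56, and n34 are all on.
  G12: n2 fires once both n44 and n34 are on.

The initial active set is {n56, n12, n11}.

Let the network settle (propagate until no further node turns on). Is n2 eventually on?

Yes

G6: n11, n56, and n12 on → n34 on.
G11: n12, n56, and n34 on → n47 on.
n34 and n47 are on, so n36 fires (G8).
n36 is on, so n44 fires (G3).
G12: n44 and n34 on → n2 on.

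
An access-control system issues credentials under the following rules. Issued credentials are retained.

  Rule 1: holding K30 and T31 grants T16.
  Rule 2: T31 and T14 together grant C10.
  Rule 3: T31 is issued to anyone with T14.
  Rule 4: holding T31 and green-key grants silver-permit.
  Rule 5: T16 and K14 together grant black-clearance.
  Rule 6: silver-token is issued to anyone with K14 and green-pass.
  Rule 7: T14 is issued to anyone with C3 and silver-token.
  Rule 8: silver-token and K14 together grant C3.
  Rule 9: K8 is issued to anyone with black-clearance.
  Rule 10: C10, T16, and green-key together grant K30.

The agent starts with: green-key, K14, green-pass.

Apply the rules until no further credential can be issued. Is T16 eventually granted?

T16 would need K30 and T31 (Rule 1), but K30 is never granted.

No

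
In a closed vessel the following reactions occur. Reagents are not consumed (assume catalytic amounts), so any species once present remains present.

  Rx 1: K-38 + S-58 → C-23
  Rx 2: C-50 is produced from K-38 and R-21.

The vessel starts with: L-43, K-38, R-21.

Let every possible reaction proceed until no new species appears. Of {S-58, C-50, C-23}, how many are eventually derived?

K-38 and R-21 present → C-50 forms (Rx 2).
No rule produces S-58, and it is not given.
C-50: reached.
C-23 would need K-38 and S-58 (Rx 1), but S-58 never forms.
Reached: C-50 — 1 of the 3.

1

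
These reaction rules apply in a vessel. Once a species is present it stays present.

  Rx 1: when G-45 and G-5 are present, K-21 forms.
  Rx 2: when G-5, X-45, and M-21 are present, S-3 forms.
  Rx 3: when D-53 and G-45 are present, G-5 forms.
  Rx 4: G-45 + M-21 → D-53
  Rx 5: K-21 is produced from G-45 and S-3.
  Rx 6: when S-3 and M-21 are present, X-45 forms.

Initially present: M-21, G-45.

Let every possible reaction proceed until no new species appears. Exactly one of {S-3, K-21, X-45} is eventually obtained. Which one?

G-45 and M-21 present → D-53 forms (Rx 4).
D-53 and G-45 present → G-5 forms (Rx 3).
G-45 and G-5 present → K-21 forms (Rx 1).
X-45 would need S-3 and M-21 (Rx 6), but S-3 never forms. S-3 would need G-5, X-45, and M-21 (Rx 2), but X-45 never forms.

K-21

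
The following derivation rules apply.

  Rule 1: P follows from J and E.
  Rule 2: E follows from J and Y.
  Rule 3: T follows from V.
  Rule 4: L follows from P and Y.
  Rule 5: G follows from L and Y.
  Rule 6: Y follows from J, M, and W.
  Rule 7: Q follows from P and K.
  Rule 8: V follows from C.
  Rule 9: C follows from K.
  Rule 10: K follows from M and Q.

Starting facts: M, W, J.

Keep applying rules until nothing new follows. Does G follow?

J, M, and W hold, so Y follows (Rule 6).
From J and Y, Rule 2 gives E.
J and E hold, so P follows (Rule 1).
From P and Y, Rule 4 gives L.
From L and Y, Rule 5 gives G.

Yes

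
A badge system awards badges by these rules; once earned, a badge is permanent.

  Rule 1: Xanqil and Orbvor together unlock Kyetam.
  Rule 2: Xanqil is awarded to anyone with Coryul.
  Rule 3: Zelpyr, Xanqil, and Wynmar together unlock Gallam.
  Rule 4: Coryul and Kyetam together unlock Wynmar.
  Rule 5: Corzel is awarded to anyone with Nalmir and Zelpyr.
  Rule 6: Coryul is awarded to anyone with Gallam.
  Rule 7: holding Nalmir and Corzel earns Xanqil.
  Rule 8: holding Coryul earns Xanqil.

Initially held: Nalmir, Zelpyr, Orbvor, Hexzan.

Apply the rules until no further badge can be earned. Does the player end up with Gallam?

No

Gallam would need Zelpyr, Xanqil, and Wynmar (Rule 3), but Wynmar is never earned.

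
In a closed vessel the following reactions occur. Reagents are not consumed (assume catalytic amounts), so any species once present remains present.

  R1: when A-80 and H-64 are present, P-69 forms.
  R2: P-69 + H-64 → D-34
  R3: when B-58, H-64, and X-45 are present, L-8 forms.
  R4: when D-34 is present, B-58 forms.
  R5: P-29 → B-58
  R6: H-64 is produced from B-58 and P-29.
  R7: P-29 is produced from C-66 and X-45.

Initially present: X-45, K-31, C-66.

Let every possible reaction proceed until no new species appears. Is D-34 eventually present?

D-34 would need P-69 and H-64 (R2), but P-69 never forms.

No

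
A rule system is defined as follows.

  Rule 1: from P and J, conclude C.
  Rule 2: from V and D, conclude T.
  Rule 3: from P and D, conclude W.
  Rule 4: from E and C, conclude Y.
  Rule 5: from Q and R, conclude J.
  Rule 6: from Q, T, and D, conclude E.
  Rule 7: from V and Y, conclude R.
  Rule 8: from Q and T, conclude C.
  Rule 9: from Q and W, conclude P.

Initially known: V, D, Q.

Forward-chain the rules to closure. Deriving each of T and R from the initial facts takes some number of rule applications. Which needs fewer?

T

T: From V and D, Rule 2 gives T. [1 rule application]
R: V and D hold, so T follows (Rule 2). Q, T, and D hold, so E follows (Rule 6). From Q and T, Rule 8 gives C. From E and C, Rule 4 gives Y. From V and Y, Rule 7 gives R. [5 rule applications]
T needs fewer.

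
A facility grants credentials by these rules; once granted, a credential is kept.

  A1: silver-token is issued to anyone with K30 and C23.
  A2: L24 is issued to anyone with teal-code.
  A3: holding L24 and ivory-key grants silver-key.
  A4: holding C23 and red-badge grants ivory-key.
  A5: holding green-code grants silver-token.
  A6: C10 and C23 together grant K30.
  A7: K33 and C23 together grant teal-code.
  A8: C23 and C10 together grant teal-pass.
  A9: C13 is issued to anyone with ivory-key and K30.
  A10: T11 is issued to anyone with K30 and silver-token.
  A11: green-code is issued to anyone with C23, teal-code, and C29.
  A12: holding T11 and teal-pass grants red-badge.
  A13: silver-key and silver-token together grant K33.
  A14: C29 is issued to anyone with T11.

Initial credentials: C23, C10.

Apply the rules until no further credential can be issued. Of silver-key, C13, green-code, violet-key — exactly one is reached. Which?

C13

Holding C23 and C10 grants teal-pass (A8).
Holding C10 and C23 grants K30 (A6).
Holding K30 and C23 grants silver-token (A1).
Holding K30 and silver-token grants T11 (A10).
Holding T11 and teal-pass grants red-badge (A12).
Holding C23 and red-badge grants ivory-key (A4).
Holding ivory-key and K30 grants C13 (A9).
green-code would need C23, teal-code, and C29 (A11), but teal-code is never granted. No rule produces violet-key, and it is not given. silver-key would need L24 and ivory-key (A3), but L24 is never granted.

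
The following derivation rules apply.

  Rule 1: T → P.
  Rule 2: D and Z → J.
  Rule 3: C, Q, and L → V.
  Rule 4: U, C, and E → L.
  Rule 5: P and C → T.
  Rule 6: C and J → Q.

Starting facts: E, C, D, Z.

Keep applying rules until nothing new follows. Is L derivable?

L would need U, C, and E (Rule 4), but U is never established.

No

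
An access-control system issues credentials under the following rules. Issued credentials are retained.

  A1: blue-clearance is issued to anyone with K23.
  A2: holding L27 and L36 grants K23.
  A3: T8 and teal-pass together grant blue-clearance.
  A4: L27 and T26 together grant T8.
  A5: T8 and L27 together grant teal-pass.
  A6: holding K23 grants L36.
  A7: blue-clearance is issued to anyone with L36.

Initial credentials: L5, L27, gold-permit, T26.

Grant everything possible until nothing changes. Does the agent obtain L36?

No

L36 would need K23 (A6), but K23 is never granted.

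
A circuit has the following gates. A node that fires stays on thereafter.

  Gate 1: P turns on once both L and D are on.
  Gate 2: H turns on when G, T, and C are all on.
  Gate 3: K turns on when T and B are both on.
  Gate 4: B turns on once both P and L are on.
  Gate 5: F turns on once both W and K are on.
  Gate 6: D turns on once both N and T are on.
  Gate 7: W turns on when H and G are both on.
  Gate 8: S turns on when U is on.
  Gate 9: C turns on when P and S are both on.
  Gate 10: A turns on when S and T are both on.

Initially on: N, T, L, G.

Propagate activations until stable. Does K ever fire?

N and T are on, so D turns on (Gate 6).
Gate 1: L and D on → P on.
Gate 4: P and L on → B on.
Gate 3: T and B on → K on.

Yes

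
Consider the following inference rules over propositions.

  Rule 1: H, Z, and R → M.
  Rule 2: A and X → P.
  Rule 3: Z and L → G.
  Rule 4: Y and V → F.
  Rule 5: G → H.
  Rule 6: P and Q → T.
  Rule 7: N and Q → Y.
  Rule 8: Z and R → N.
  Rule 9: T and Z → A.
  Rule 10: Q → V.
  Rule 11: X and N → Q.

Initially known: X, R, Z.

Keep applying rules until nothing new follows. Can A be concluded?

No

A would need T and Z (Rule 9), but T is never established.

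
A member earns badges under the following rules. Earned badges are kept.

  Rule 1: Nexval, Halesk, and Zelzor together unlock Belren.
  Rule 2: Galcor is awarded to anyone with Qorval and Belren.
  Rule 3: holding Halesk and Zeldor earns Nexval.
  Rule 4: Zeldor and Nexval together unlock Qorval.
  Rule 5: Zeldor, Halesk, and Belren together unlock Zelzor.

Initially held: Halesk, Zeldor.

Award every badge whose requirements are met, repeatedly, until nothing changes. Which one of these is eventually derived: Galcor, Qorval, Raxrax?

With Halesk and Zeldor, Nexval is earned (Rule 3).
With Zeldor and Nexval, Qorval is earned (Rule 4).
Galcor would need Qorval and Belren (Rule 2), but Belren is never earned. No rule produces Raxrax, and it is not given.

Qorval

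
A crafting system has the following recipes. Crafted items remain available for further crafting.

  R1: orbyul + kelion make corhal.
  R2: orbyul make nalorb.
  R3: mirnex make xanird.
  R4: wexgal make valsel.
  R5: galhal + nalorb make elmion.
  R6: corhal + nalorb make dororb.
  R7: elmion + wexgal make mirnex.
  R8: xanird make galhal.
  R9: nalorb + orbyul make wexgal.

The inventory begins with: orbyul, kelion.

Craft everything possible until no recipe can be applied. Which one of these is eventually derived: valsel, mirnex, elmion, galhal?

orbyul → nalorb (R2).
nalorb + orbyul → wexgal (R9).
wexgal → valsel (R4).
elmion would need galhal and nalorb (R5), but galhal is never obtained. mirnex would need elmion and wexgal (R7), but elmion is never obtained. galhal would need xanird (R8), but xanird is never obtained.

valsel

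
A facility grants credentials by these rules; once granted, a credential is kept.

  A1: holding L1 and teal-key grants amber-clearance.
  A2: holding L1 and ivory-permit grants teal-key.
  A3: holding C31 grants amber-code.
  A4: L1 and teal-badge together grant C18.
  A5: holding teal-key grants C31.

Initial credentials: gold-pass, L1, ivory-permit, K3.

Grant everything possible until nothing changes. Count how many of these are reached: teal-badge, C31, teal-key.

Holding L1 and ivory-permit grants teal-key (A2).
Holding teal-key grants C31 (A5).
No rule produces teal-badge, and it is not given.
C31: reached.
teal-key: reached.
Reached: C31 and teal-key — 2 of the 3.

2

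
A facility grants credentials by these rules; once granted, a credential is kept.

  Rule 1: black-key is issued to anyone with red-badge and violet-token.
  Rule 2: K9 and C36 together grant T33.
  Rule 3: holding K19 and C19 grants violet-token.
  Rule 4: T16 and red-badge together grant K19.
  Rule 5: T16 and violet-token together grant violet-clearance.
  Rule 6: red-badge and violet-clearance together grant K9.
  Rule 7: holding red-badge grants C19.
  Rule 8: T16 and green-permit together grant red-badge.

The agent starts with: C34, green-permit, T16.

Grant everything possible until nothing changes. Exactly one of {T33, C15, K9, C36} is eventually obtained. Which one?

K9

Holding T16 and green-permit grants red-badge (Rule 8).
Holding red-badge grants C19 (Rule 7).
Holding T16 and red-badge grants K19 (Rule 4).
Holding K19 and C19 grants violet-token (Rule 3).
Holding T16 and violet-token grants violet-clearance (Rule 5).
Holding red-badge and violet-clearance grants K9 (Rule 6).
No rule produces C15, and it is not given. No rule produces C36, and it is not given. T33 would need K9 and C36 (Rule 2), but C36 is never granted.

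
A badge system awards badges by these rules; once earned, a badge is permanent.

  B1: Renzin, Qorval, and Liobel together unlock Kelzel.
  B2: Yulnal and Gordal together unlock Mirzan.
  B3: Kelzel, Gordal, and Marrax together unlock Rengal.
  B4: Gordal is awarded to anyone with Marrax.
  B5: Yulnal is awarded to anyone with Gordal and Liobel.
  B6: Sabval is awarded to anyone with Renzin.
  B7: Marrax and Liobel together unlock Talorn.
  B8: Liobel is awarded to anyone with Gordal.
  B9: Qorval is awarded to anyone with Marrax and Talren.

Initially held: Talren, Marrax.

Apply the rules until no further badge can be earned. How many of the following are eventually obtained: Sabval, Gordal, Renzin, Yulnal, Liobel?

With Marrax, Gordal is earned (B4).
With Gordal, Liobel is earned (B8).
With Gordal and Liobel, Yulnal is earned (B5).
Sabval would need Renzin (B6), but Renzin is never earned.
Gordal: reached.
No rule produces Renzin, and it is not given.
Yulnal: reached.
Liobel: reached.
Reached: Gordal, Yulnal, and Liobel — 3 of the 5.

3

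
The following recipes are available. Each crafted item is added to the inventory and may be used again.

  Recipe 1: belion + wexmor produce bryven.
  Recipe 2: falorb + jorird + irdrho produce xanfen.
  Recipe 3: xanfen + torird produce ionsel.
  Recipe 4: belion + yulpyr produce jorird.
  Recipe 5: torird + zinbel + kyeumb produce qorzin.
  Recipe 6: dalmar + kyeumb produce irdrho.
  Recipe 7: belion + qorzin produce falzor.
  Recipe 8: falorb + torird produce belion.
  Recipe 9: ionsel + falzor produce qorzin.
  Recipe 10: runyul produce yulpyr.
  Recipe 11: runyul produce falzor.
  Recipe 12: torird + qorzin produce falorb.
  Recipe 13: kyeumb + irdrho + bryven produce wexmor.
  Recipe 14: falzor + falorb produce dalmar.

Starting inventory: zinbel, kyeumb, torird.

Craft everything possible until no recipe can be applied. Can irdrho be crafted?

Yes

torird + zinbel + kyeumb → qorzin (Recipe 5).
Using Recipe 12, torird and qorzin make falorb.
Using Recipe 8, falorb and torird make belion.
belion + qorzin → falzor (Recipe 7).
Using Recipe 14, falzor and falorb make dalmar.
dalmar + kyeumb → irdrho (Recipe 6).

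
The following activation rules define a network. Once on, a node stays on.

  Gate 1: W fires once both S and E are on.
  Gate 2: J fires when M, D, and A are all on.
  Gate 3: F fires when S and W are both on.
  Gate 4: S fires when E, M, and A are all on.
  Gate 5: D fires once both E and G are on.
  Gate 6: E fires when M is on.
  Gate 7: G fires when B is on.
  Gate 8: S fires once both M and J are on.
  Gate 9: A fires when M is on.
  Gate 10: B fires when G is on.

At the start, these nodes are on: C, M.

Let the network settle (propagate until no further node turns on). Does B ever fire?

B would need G (Gate 10), but G never turns on.

No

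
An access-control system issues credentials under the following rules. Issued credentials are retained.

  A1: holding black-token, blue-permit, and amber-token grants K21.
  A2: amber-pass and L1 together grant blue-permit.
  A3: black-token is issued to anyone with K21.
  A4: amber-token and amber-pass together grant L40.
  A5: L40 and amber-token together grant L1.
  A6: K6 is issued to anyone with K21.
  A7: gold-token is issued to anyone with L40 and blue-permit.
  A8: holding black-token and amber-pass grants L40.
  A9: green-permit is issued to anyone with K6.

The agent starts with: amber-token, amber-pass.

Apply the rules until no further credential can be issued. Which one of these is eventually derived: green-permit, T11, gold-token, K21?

Holding amber-token and amber-pass grants L40 (A4).
Holding L40 and amber-token grants L1 (A5).
Holding amber-pass and L1 grants blue-permit (A2).
Holding L40 and blue-permit grants gold-token (A7).
green-permit would need K6 (A9), but K6 is never granted. No rule produces T11, and it is not given. K21 would need black-token, blue-permit, and amber-token (A1), but black-token is never granted.

gold-token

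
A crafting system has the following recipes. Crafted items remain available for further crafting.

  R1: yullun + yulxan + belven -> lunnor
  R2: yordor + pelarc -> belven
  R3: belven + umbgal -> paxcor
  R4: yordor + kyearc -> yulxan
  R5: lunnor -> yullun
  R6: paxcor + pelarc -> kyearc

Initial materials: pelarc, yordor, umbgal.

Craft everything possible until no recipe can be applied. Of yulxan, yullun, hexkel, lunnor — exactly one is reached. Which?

yulxan

yordor + pelarc -> belven (R2).
Using R3, belven and umbgal make paxcor.
Using R6, paxcor and pelarc make kyearc.
yordor + kyearc -> yulxan (R4).
lunnor would need yullun, yulxan, and belven (R1), but yullun is never obtained. No rule produces hexkel, and it is not given. yullun would need lunnor (R5), but lunnor is never obtained.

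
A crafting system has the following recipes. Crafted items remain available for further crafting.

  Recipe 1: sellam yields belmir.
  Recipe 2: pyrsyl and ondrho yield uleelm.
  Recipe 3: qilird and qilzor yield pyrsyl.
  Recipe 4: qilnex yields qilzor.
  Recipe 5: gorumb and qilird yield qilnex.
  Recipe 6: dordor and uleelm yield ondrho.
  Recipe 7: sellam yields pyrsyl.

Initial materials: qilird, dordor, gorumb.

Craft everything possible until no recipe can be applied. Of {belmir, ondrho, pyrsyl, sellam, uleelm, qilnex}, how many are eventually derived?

gorumb and qilird → qilnex (Recipe 5).
Using Recipe 4, qilnex makes qilzor.
Using Recipe 3, qilird and qilzor make pyrsyl.
belmir would need sellam (Recipe 1), but sellam is never obtained.
ondrho would need dordor and uleelm (Recipe 6), but uleelm is never obtained.
pyrsyl: reached.
No rule produces sellam, and it is not given.
uleelm would need pyrsyl and ondrho (Recipe 2), but ondrho is never obtained.
qilnex: reached.
Reached: pyrsyl and qilnex — 2 of the 6.

2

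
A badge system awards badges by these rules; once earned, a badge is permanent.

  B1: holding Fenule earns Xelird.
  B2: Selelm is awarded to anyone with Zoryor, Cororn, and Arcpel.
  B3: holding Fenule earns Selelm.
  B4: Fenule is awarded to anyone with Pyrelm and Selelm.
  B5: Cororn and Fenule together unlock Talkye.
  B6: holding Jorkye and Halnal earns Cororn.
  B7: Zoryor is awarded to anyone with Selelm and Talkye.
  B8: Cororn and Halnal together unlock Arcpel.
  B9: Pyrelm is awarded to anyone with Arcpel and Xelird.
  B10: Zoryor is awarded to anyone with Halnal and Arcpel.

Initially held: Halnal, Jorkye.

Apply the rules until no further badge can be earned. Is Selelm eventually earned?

Yes

With Jorkye and Halnal, Cororn is earned (B6).
With Cororn and Halnal, Arcpel is earned (B8).
With Halnal and Arcpel, Zoryor is earned (B10).
With Zoryor, Cororn, and Arcpel, Selelm is earned (B2).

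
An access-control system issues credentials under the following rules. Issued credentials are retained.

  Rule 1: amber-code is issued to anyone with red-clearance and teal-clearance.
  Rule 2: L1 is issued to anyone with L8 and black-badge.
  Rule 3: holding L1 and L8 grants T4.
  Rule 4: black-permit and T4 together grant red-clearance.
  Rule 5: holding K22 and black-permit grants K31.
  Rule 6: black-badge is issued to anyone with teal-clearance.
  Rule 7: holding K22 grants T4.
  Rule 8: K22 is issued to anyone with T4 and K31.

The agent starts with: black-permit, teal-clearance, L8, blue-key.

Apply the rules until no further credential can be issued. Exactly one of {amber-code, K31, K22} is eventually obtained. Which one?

amber-code

Holding teal-clearance grants black-badge (Rule 6).
Holding L8 and black-badge grants L1 (Rule 2).
Holding L1 and L8 grants T4 (Rule 3).
Holding black-permit and T4 grants red-clearance (Rule 4).
Holding red-clearance and teal-clearance grants amber-code (Rule 1).
K22 would need T4 and K31 (Rule 8), but K31 is never granted. K31 would need K22 and black-permit (Rule 5), but K22 is never granted.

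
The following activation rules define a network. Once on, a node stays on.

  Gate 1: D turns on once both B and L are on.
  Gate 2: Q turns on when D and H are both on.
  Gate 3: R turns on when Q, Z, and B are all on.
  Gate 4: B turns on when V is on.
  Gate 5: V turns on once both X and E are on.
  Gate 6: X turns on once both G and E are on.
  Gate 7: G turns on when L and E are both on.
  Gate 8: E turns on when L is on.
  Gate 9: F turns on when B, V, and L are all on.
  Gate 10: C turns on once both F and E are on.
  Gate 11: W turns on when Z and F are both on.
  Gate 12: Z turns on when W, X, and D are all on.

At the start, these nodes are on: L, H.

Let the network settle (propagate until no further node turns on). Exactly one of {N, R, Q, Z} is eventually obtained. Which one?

Q

L is on, so E turns on (Gate 8).
Gate 7: L and E on → G on.
Gate 6: G and E on → X on.
X and E are on, so V turns on (Gate 5).
V is on, so B turns on (Gate 4).
Gate 1: B and L on → D on.
Gate 2: D and H on → Q on.
No rule produces N, and it is not given. R would need Q, Z, and B (Gate 3), but Z never turns on. Z would need W, X, and D (Gate 12), but W never turns on.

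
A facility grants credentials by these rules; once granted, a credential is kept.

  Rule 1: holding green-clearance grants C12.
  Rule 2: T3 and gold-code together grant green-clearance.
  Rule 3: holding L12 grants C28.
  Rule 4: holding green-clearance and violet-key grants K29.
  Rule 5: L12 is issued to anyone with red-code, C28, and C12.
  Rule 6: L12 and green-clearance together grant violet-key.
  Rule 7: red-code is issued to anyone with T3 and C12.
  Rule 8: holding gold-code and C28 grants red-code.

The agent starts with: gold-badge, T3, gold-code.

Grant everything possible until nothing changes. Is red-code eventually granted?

Holding T3 and gold-code grants green-clearance (Rule 2).
Holding green-clearance grants C12 (Rule 1).
Holding T3 and C12 grants red-code (Rule 7).

Yes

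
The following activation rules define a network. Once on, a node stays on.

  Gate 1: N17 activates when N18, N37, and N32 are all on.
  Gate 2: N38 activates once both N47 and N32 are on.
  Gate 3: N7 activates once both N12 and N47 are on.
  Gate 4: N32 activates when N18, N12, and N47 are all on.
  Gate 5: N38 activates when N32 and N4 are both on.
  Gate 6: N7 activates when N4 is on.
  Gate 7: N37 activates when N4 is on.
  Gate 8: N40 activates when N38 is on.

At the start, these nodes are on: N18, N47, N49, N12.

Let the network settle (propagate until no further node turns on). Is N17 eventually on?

N17 would need N18, N37, and N32 (Gate 1), but N37 never turns on.

No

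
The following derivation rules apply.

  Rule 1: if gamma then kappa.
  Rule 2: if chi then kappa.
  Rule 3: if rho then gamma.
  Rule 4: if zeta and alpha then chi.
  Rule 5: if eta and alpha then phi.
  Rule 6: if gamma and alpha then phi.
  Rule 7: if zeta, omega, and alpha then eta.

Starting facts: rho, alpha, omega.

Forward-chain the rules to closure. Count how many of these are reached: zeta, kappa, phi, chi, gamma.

3

rho holds, so gamma follows (Rule 3).
From gamma and alpha, Rule 6 gives phi.
gamma holds, so kappa follows (Rule 1).
No rule produces zeta, and it is not given.
kappa: reached.
phi: reached.
chi would need zeta and alpha (Rule 4), but zeta is never established.
gamma: reached.
Reached: kappa, phi, and gamma — 3 of the 5.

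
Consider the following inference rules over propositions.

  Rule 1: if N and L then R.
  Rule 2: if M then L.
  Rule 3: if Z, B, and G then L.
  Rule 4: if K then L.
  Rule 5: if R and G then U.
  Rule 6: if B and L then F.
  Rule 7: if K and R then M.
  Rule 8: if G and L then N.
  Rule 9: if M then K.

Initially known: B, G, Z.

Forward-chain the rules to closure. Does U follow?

Yes

From Z, B, and G, Rule 3 gives L.
From G and L, Rule 8 gives N.
N and L hold, so R follows (Rule 1).
R and G hold, so U follows (Rule 5).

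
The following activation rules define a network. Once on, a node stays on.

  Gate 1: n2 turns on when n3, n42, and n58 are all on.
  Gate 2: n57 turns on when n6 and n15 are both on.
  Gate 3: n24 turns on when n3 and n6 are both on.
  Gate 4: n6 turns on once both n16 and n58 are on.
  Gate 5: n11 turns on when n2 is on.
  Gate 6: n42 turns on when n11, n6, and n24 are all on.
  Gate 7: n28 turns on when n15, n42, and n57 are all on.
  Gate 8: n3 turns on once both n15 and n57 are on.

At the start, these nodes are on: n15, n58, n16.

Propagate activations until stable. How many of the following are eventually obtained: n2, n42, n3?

n16 and n58 are on, so n6 turns on (Gate 4).
Gate 2: n6 and n15 on → n57 on.
Gate 8: n15 and n57 on → n3 on.
n2 would need n3, n42, and n58 (Gate 1), but n42 never turns on.
n42 would need n11, n6, and n24 (Gate 6), but n11 never turns on.
n3: reached.
Reached: n3 — 1 of the 3.

1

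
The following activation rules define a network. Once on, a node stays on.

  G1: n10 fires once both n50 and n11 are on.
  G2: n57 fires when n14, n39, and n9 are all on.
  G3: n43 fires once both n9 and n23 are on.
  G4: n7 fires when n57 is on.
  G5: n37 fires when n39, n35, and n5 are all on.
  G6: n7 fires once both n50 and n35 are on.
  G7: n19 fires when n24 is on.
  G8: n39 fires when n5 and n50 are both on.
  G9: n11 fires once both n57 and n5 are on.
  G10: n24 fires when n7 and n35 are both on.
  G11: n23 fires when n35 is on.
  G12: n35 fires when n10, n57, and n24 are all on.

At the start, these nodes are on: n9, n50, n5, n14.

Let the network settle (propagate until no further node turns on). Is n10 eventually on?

Yes

n5 and n50 are on, so n39 fires (G8).
n14, n39, and n9 are on, so n57 fires (G2).
n57 and n5 are on, so n11 fires (G9).
n50 and n11 are on, so n10 fires (G1).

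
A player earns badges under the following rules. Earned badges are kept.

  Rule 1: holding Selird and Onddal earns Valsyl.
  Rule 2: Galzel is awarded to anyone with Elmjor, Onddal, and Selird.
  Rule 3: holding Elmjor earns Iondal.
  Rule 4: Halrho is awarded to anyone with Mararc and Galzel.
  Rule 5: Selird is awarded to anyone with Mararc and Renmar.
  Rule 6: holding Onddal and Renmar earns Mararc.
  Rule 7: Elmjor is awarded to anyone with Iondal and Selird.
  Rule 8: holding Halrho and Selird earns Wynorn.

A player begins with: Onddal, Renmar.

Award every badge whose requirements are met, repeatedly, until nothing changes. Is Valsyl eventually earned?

Yes

With Onddal and Renmar, Mararc is earned (Rule 6).
With Mararc and Renmar, Selird is earned (Rule 5).
With Selird and Onddal, Valsyl is earned (Rule 1).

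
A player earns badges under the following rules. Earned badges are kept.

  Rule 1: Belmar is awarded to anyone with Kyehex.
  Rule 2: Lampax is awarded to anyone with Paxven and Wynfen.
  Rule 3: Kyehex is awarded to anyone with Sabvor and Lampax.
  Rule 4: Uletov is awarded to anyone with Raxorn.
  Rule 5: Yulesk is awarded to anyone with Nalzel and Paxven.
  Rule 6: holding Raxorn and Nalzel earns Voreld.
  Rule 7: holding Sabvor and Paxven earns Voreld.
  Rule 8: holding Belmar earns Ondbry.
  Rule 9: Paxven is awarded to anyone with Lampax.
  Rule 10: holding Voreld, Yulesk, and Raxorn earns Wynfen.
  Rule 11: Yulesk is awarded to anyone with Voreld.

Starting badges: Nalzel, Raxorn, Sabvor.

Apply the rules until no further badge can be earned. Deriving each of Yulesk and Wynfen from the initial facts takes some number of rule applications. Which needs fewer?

Yulesk: With Raxorn and Nalzel, Voreld is earned (Rule 6). With Voreld, Yulesk is earned (Rule 11). [2 rule applications]
Wynfen: With Raxorn and Nalzel, Voreld is earned (Rule 6). With Voreld, Yulesk is earned (Rule 11). With Voreld, Yulesk, and Raxorn, Wynfen is earned (Rule 10). [3 rule applications]
Yulesk needs fewer.

Yulesk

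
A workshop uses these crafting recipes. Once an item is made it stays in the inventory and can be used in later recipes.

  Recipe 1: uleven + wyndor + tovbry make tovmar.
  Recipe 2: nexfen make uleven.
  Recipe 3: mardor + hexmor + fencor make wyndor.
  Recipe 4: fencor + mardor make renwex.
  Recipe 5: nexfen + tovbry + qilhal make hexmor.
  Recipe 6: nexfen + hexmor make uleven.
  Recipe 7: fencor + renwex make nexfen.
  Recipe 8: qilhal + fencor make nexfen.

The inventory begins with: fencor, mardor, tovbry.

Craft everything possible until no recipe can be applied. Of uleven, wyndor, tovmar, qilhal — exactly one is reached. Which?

Using Recipe 4, fencor and mardor make renwex.
fencor + renwex → nexfen (Recipe 7).
nexfen → uleven (Recipe 2).
tovmar would need uleven, wyndor, and tovbry (Recipe 1), but wyndor is never obtained. No rule produces qilhal, and it is not given. wyndor would need mardor, hexmor, and fencor (Recipe 3), but hexmor is never obtained.

uleven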